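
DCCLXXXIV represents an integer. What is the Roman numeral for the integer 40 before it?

DCCLXXXIV = 784
784 - 40 = 744

DCCXLIV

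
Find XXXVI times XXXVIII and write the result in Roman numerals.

XXXVI = 36
XXXVIII = 38
36 × 38 = 1368

MCCCLXVIII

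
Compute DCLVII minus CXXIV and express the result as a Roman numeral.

DCLVII = 657
CXXIV = 124
657 - 124 = 533

DXXXIII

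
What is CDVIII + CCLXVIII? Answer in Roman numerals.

CDVIII = 408
CCLXVIII = 268
408 + 268 = 676

DCLXXVI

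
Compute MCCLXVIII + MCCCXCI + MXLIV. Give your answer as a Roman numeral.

MCCLXVIII = 1268, MCCCXCI = 1391, MXLIV = 1044
1268 + 1391 = 2659
2659 + 1044 = 3703

MMMDCCIII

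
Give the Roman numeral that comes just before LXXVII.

LXXVII = 77; previous is 76

LXXVI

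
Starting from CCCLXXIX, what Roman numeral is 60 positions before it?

CCCLXXIX = 379
379 - 60 = 319

CCCXIX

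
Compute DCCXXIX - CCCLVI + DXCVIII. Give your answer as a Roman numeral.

DCCXXIX = 729, CCCLVI = 356, DXCVIII = 598
729 - 356 = 373
373 + 598 = 971

CMLXXI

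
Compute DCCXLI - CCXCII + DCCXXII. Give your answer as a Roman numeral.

DCCXLI = 741, CCXCII = 292, DCCXXII = 722
741 - 292 = 449
449 + 722 = 1171

MCLXXI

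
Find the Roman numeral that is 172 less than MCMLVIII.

MCMLVIII = 1958
1958 - 172 = 1786

MDCCLXXXVI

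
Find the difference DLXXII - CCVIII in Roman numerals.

DLXXII = 572
CCVIII = 208
572 - 208 = 364

CCCLXIV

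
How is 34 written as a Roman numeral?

Convert 34 to Roman numerals:
  34 contains 3×10 (XXX)
  4 contains 1×4 (IV)

XXXIV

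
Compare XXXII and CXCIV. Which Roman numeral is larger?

XXXII = 32
CXCIV = 194
194 is larger

CXCIV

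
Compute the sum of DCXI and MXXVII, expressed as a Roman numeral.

DCXI = 611
MXXVII = 1027
611 + 1027 = 1638

MDCXXXVIII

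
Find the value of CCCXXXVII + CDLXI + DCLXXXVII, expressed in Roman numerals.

CCCXXXVII = 337, CDLXI = 461, DCLXXXVII = 687
337 + 461 = 798
798 + 687 = 1485

MCDLXXXV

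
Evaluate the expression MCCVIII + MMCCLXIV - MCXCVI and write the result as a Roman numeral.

MCCVIII = 1208, MMCCLXIV = 2264, MCXCVI = 1196
1208 + 2264 = 3472
3472 - 1196 = 2276

MMCCLXXVI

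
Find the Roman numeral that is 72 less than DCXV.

DCXV = 615
615 - 72 = 543

DXLIII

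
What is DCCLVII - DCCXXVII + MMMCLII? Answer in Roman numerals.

DCCLVII = 757, DCCXXVII = 727, MMMCLII = 3152
757 - 727 = 30
30 + 3152 = 3182

MMMCLXXXII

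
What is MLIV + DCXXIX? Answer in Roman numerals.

MLIV = 1054
DCXXIX = 629
1054 + 629 = 1683

MDCLXXXIII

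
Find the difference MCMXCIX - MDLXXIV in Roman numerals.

MCMXCIX = 1999
MDLXXIV = 1574
1999 - 1574 = 425

CDXXV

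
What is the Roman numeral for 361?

Convert 361 to Roman numerals:
  361 contains 3×100 (CCC)
  61 contains 1×50 (L)
  11 contains 1×10 (X)
  1 contains 1×1 (I)

CCCLXI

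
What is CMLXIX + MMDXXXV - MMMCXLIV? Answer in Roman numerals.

CMLXIX = 969, MMDXXXV = 2535, MMMCXLIV = 3144
969 + 2535 = 3504
3504 - 3144 = 360

CCCLX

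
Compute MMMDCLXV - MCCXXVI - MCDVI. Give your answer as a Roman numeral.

MMMDCLXV = 3665, MCCXXVI = 1226, MCDVI = 1406
3665 - 1226 = 2439
2439 - 1406 = 1033

MXXXIII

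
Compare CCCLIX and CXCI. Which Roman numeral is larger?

CCCLIX = 359
CXCI = 191
359 is larger

CCCLIX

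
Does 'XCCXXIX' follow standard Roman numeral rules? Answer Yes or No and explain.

'XCCXXIX': X (position 1) comes before the larger symbol C (position 3) without being directly in front of it as a subtractive pair; apart from IV, IX, XL, XC, CD and CM, symbols must go from largest to smallest

No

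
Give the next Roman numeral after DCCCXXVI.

DCCCXXVI = 826, so the next integer is 826 + 1 = 827

DCCCXXVII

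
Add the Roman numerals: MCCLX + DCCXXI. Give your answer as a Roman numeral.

MCCLX = 1260
DCCXXI = 721
1260 + 721 = 1981

MCMLXXXI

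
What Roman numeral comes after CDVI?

CDVI = 406, so the next integer is 406 + 1 = 407

CDVII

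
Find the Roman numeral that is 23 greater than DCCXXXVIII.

DCCXXXVIII = 738
738 + 23 = 761

DCCLXI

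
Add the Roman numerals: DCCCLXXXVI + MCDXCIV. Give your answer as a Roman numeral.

DCCCLXXXVI = 886
MCDXCIV = 1494
886 + 1494 = 2380

MMCCCLXXX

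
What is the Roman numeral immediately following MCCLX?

MCCLX = 1260, so the next integer is 1260 + 1 = 1261

MCCLXI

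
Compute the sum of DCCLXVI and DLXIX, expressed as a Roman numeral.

DCCLXVI = 766
DLXIX = 569
766 + 569 = 1335

MCCCXXXV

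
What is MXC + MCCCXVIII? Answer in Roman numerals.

MXC = 1090
MCCCXVIII = 1318
1090 + 1318 = 2408

MMCDVIII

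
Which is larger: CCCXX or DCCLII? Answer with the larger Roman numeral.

CCCXX = 320
DCCLII = 752
752 is larger

DCCLII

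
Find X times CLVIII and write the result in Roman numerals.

X = 10
CLVIII = 158
10 × 158 = 1580

MDLXXX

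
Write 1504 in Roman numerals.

Convert 1504 to Roman numerals:
  1504 contains 1×1000 (M)
  504 contains 1×500 (D)
  4 contains 1×4 (IV)

MDIV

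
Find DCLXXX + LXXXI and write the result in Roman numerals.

DCLXXX = 680
LXXXI = 81
680 + 81 = 761

DCCLXI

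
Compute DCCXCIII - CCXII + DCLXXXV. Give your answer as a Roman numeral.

DCCXCIII = 793, CCXII = 212, DCLXXXV = 685
793 - 212 = 581
581 + 685 = 1266

MCCLXVI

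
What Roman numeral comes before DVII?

DVII = 507; previous is 506

DVI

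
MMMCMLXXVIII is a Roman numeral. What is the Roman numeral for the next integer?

MMMCMLXXVIII = 3978, so the next integer is 3978 + 1 = 3979

MMMCMLXXIX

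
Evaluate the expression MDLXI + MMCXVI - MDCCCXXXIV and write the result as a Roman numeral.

MDLXI = 1561, MMCXVI = 2116, MDCCCXXXIV = 1834
1561 + 2116 = 3677
3677 - 1834 = 1843

MDCCCXLIII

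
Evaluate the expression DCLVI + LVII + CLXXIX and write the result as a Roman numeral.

DCLVI = 656, LVII = 57, CLXXIX = 179
656 + 57 = 713
713 + 179 = 892

DCCCXCII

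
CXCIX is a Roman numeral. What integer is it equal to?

CXCIX: C=100, XC=90, IX=9
100 + 90 + 9 = 199

199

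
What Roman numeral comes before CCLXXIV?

CCLXXIV = 274; previous is 273

CCLXXIII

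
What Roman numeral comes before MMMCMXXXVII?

MMMCMXXXVII = 3937; previous is 3936

MMMCMXXXVI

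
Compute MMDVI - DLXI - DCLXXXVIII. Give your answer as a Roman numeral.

MMDVI = 2506, DLXI = 561, DCLXXXVIII = 688
2506 - 561 = 1945
1945 - 688 = 1257

MCCLVII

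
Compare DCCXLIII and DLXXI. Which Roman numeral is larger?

DCCXLIII = 743
DLXXI = 571
743 is larger

DCCXLIII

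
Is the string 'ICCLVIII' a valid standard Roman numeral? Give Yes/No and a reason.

'ICCLVIII': Invalid subtractive combination: IC

No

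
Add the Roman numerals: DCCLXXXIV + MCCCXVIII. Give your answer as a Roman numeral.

DCCLXXXIV = 784
MCCCXVIII = 1318
784 + 1318 = 2102

MMCII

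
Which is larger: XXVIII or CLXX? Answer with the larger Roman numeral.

XXVIII = 28
CLXX = 170
170 is larger

CLXX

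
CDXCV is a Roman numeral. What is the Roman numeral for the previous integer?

CDXCV = 495, so the previous integer is 495 - 1 = 494

CDXCIV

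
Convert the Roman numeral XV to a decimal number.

XV: X=10, V=5
10 + 5 = 15

15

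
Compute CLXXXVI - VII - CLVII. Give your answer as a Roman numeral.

CLXXXVI = 186, VII = 7, CLVII = 157
186 - 7 = 179
179 - 157 = 22

XXII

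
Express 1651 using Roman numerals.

Convert 1651 to Roman numerals:
  1651 contains 1×1000 (M)
  651 contains 1×500 (D)
  151 contains 1×100 (C)
  51 contains 1×50 (L)
  1 contains 1×1 (I)

MDCLI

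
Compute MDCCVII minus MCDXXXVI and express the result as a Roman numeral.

MDCCVII = 1707
MCDXXXVI = 1436
1707 - 1436 = 271

CCLXXI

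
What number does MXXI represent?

MXXI: M=1000, X=10, X=10, I=1
1000 + 10 + 10 + 1 = 1021

1021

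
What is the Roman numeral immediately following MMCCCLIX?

MMCCCLIX = 2359, so the next integer is 2359 + 1 = 2360

MMCCCLX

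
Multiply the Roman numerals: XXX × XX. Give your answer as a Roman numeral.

XXX = 30
XX = 20
30 × 20 = 600

DC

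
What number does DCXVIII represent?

DCXVIII: D=500, C=100, X=10, V=5, I=1, I=1, I=1
500 + 100 + 10 + 5 + 1 + 1 + 1 = 618

618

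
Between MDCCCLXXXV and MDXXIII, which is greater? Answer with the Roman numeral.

MDCCCLXXXV = 1885
MDXXIII = 1523
1885 is larger

MDCCCLXXXV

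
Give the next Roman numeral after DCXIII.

DCXIII = 613; next is 614

DCXIV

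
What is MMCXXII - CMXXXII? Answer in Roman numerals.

MMCXXII = 2122
CMXXXII = 932
2122 - 932 = 1190

MCXC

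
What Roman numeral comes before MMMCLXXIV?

MMMCLXXIV = 3174, so the previous integer is 3174 - 1 = 3173

MMMCLXXIII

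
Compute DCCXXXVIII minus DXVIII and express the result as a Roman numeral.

DCCXXXVIII = 738
DXVIII = 518
738 - 518 = 220

CCXX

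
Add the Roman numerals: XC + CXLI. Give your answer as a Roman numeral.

XC = 90
CXLI = 141
90 + 141 = 231

CCXXXI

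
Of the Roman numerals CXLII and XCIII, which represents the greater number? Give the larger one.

CXLII = 142
XCIII = 93
142 is larger

CXLII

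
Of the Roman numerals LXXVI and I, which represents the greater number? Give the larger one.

LXXVI = 76
I = 1
76 is larger

LXXVI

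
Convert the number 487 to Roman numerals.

Convert 487 to Roman numerals:
  487 contains 1×400 (CD)
  87 contains 1×50 (L)
  37 contains 3×10 (XXX)
  7 contains 1×5 (V)
  2 contains 2×1 (II)

CDLXXXVII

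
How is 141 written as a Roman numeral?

Convert 141 to Roman numerals:
  141 contains 1×100 (C)
  41 contains 1×40 (XL)
  1 contains 1×1 (I)

CXLI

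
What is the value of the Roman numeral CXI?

CXI: C=100, X=10, I=1
100 + 10 + 1 = 111

111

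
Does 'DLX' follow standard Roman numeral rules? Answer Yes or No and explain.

'DLX': Check the rules: uses only the symbols I, V, X, L, C, D, M; no symbol is repeated more than three times in a row; V, L and D each appear at most once; no smaller symbol precedes a larger one (values never increase from left to right). Value: D (500) + L (50) + X (10) = 560. So it is a valid standard Roman numeral.

Yes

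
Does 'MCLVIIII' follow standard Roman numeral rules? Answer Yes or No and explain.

'MCLVIIII': More than 3 consecutive I's

No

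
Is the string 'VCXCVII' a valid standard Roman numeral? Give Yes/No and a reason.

'VCXCVII': V should not appear more than once

No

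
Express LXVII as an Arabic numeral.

LXVII: L=50, X=10, V=5, I=1, I=1
50 + 10 + 5 + 1 + 1 = 67

67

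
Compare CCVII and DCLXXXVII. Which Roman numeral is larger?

CCVII = 207
DCLXXXVII = 687
687 is larger

DCLXXXVII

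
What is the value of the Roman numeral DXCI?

DXCI: D=500, XC=90, I=1
500 + 90 + 1 = 591

591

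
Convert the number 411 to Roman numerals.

Convert 411 to Roman numerals:
  411 contains 1×400 (CD)
  11 contains 1×10 (X)
  1 contains 1×1 (I)

CDXI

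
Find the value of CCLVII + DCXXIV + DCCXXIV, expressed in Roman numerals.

CCLVII = 257, DCXXIV = 624, DCCXXIV = 724
257 + 624 = 881
881 + 724 = 1605

MDCV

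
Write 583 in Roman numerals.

Convert 583 to Roman numerals:
  583 contains 1×500 (D)
  83 contains 1×50 (L)
  33 contains 3×10 (XXX)
  3 contains 3×1 (III)

DLXXXIII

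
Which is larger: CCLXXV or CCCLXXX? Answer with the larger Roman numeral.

CCLXXV = 275
CCCLXXX = 380
380 is larger

CCCLXXX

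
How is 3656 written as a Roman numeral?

Convert 3656 to Roman numerals:
  3656 contains 3×1000 (MMM)
  656 contains 1×500 (D)
  156 contains 1×100 (C)
  56 contains 1×50 (L)
  6 contains 1×5 (V)
  1 contains 1×1 (I)

MMMDCLVI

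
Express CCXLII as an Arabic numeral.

CCXLII: C=100, C=100, XL=40, I=1, I=1
100 + 100 + 40 + 1 + 1 = 242

242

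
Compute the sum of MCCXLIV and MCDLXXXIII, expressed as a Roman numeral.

MCCXLIV = 1244
MCDLXXXIII = 1483
1244 + 1483 = 2727

MMDCCXXVII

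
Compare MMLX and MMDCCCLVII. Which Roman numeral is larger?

MMLX = 2060
MMDCCCLVII = 2857
2857 is larger

MMDCCCLVII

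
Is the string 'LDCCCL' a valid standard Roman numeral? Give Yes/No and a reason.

'LDCCCL': L should not appear more than once

No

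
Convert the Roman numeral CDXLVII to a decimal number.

CDXLVII: CD=400, XL=40, V=5, I=1, I=1
400 + 40 + 5 + 1 + 1 = 447

447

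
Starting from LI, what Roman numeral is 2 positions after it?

LI = 51
51 + 2 = 53

LIII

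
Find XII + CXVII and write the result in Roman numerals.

XII = 12
CXVII = 117
12 + 117 = 129

CXXIX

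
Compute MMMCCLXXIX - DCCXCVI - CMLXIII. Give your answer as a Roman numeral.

MMMCCLXXIX = 3279, DCCXCVI = 796, CMLXIII = 963
3279 - 796 = 2483
2483 - 963 = 1520

MDXX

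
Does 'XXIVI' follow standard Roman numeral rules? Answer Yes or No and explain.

'XXIVI': I cannot come right after the subtractive pair IV: once I is subtracted in IV, the next symbol must be smaller than I

No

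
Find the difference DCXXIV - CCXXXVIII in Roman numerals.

DCXXIV = 624
CCXXXVIII = 238
624 - 238 = 386

CCCLXXXVI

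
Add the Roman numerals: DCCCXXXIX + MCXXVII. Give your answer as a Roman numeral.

DCCCXXXIX = 839
MCXXVII = 1127
839 + 1127 = 1966

MCMLXVI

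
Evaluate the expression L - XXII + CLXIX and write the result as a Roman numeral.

L = 50, XXII = 22, CLXIX = 169
50 - 22 = 28
28 + 169 = 197

CXCVII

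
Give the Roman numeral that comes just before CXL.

CXL = 140, so the previous integer is 140 - 1 = 139

CXXXIX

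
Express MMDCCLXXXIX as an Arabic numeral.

MMDCCLXXXIX: M=1000, M=1000, D=500, C=100, C=100, L=50, X=10, X=10, X=10, IX=9
1000 + 1000 + 500 + 100 + 100 + 50 + 10 + 10 + 10 + 9 = 2789

2789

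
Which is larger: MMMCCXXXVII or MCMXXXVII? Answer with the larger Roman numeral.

MMMCCXXXVII = 3237
MCMXXXVII = 1937
3237 is larger

MMMCCXXXVII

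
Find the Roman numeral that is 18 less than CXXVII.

CXXVII = 127
127 - 18 = 109

CIX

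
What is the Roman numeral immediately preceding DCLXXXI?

DCLXXXI = 681, so the previous integer is 681 - 1 = 680

DCLXXX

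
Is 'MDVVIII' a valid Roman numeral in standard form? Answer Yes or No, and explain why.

'MDVVIII': V should not appear more than once

No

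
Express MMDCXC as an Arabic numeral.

MMDCXC: M=1000, M=1000, D=500, C=100, XC=90
1000 + 1000 + 500 + 100 + 90 = 2690

2690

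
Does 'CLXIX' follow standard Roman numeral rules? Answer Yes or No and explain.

'CLXIX': Check the rules: uses only the symbols I, V, X, L, C, D, M; no symbol is repeated more than three times in a row; V, L and D each appear at most once; the only place a smaller symbol precedes a larger one is the allowed subtractive pair IX, the symbol right after such a pair (if any) is smaller than the pair's first symbol, and otherwise the values never increase from left to right. Value: C (100) + L (50) + X (10) + IX (9) = 169. So it is a valid standard Roman numeral.

Yes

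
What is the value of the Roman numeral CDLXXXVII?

CDLXXXVII: CD=400, L=50, X=10, X=10, X=10, V=5, I=1, I=1
400 + 50 + 10 + 10 + 10 + 5 + 1 + 1 = 487

487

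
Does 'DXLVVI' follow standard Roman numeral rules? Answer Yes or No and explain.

'DXLVVI': V should not appear more than once

No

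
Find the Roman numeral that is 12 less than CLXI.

CLXI = 161
161 - 12 = 149

CXLIX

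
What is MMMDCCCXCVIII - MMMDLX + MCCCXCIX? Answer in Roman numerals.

MMMDCCCXCVIII = 3898, MMMDLX = 3560, MCCCXCIX = 1399
3898 - 3560 = 338
338 + 1399 = 1737

MDCCXXXVII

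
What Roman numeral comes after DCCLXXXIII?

DCCLXXXIII = 783, so the next integer is 783 + 1 = 784

DCCLXXXIV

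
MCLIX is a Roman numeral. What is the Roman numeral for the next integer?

MCLIX = 1159; next is 1160

MCLX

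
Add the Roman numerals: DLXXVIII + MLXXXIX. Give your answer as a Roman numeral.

DLXXVIII = 578
MLXXXIX = 1089
578 + 1089 = 1667

MDCLXVII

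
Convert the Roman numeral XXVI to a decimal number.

XXVI: X=10, X=10, V=5, I=1
10 + 10 + 5 + 1 = 26

26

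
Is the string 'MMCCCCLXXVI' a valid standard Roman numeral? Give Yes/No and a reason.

'MMCCCCLXXVI': More than 3 consecutive C's

No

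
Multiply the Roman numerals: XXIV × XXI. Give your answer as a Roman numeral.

XXIV = 24
XXI = 21
24 × 21 = 504

DIV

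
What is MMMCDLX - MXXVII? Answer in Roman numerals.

MMMCDLX = 3460
MXXVII = 1027
3460 - 1027 = 2433

MMCDXXXIII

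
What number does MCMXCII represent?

MCMXCII: M=1000, CM=900, XC=90, I=1, I=1
1000 + 900 + 90 + 1 + 1 = 1992

1992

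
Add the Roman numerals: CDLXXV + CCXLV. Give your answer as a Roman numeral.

CDLXXV = 475
CCXLV = 245
475 + 245 = 720

DCCXX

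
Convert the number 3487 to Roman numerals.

Convert 3487 to Roman numerals:
  3487 contains 3×1000 (MMM)
  487 contains 1×400 (CD)
  87 contains 1×50 (L)
  37 contains 3×10 (XXX)
  7 contains 1×5 (V)
  2 contains 2×1 (II)

MMMCDLXXXVII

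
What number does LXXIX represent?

LXXIX: L=50, X=10, X=10, IX=9
50 + 10 + 10 + 9 = 79

79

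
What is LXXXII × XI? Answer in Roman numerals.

LXXXII = 82
XI = 11
82 × 11 = 902

CMII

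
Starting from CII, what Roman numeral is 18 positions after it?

CII = 102
102 + 18 = 120

CXX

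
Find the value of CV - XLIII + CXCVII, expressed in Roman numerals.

CV = 105, XLIII = 43, CXCVII = 197
105 - 43 = 62
62 + 197 = 259

CCLIX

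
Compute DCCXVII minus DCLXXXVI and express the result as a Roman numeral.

DCCXVII = 717
DCLXXXVI = 686
717 - 686 = 31

XXXI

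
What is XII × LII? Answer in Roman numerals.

XII = 12
LII = 52
12 × 52 = 624

DCXXIV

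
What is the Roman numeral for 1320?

Convert 1320 to Roman numerals:
  1320 contains 1×1000 (M)
  320 contains 3×100 (CCC)
  20 contains 2×10 (XX)

MCCCXX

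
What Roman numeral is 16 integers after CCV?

CCV = 205
205 + 16 = 221

CCXXI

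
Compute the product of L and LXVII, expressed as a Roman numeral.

L = 50
LXVII = 67
50 × 67 = 3350

MMMCCCL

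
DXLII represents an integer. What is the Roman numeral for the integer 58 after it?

DXLII = 542
542 + 58 = 600

DC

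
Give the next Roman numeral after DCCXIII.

DCCXIII = 713; next is 714

DCCXIV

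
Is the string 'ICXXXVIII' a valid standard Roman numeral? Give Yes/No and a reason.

'ICXXXVIII': Invalid subtractive combination: IC

No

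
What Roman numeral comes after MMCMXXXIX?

MMCMXXXIX = 2939, so the next integer is 2939 + 1 = 2940

MMCMXL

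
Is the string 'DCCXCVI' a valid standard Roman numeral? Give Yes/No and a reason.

'DCCXCVI': Check the rules: uses only the symbols I, V, X, L, C, D, M; no symbol is repeated more than three times in a row; V, L and D each appear at most once; the only place a smaller symbol precedes a larger one is the allowed subtractive pair XC, the symbol right after such a pair (if any) is smaller than the pair's first symbol, and otherwise the values never increase from left to right. Value: D (500) + C (100) + C (100) + XC (90) + V (5) + I (1) = 796. So it is a valid standard Roman numeral.

Yes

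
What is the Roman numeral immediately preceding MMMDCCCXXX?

MMMDCCCXXX = 3830; previous is 3829

MMMDCCCXXIX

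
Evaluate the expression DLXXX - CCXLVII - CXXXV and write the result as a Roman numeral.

DLXXX = 580, CCXLVII = 247, CXXXV = 135
580 - 247 = 333
333 - 135 = 198

CXCVIII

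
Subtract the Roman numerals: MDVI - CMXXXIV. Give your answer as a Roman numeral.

MDVI = 1506
CMXXXIV = 934
1506 - 934 = 572

DLXXII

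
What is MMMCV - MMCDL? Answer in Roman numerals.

MMMCV = 3105
MMCDL = 2450
3105 - 2450 = 655

DCLV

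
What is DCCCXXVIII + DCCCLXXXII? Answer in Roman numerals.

DCCCXXVIII = 828
DCCCLXXXII = 882
828 + 882 = 1710

MDCCX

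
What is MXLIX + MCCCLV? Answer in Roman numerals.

MXLIX = 1049
MCCCLV = 1355
1049 + 1355 = 2404

MMCDIV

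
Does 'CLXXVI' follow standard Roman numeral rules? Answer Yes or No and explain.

'CLXXVI': Check the rules: uses only the symbols I, V, X, L, C, D, M; no symbol is repeated more than three times in a row; V, L and D each appear at most once; no smaller symbol precedes a larger one (values never increase from left to right). Value: C (100) + L (50) + X (10) + X (10) + V (5) + I (1) = 176. So it is a valid standard Roman numeral.

Yes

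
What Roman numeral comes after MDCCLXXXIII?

MDCCLXXXIII = 1783; next is 1784

MDCCLXXXIV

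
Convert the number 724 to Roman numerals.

Convert 724 to Roman numerals:
  724 contains 1×500 (D)
  224 contains 2×100 (CC)
  24 contains 2×10 (XX)
  4 contains 1×4 (IV)

DCCXXIV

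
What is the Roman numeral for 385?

Convert 385 to Roman numerals:
  385 contains 3×100 (CCC)
  85 contains 1×50 (L)
  35 contains 3×10 (XXX)
  5 contains 1×5 (V)

CCCLXXXV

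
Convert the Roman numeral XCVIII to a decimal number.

XCVIII: XC=90, V=5, I=1, I=1, I=1
90 + 5 + 1 + 1 + 1 = 98

98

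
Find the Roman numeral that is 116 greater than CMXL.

CMXL = 940
940 + 116 = 1056

MLVI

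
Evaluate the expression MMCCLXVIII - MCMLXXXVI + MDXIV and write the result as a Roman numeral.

MMCCLXVIII = 2268, MCMLXXXVI = 1986, MDXIV = 1514
2268 - 1986 = 282
282 + 1514 = 1796

MDCCXCVI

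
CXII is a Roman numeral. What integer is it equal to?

CXII: C=100, X=10, I=1, I=1
100 + 10 + 1 + 1 = 112

112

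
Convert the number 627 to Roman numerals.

Convert 627 to Roman numerals:
  627 contains 1×500 (D)
  127 contains 1×100 (C)
  27 contains 2×10 (XX)
  7 contains 1×5 (V)
  2 contains 2×1 (II)

DCXXVII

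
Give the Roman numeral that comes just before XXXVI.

XXXVI = 36; previous is 35

XXXV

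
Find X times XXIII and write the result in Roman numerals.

X = 10
XXIII = 23
10 × 23 = 230

CCXXX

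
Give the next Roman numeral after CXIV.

CXIV = 114, so the next integer is 114 + 1 = 115

CXV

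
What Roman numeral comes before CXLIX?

CXLIX = 149, so the previous integer is 149 - 1 = 148

CXLVIII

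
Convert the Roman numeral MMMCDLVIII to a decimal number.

MMMCDLVIII: M=1000, M=1000, M=1000, CD=400, L=50, V=5, I=1, I=1, I=1
1000 + 1000 + 1000 + 400 + 50 + 5 + 1 + 1 + 1 = 3458

3458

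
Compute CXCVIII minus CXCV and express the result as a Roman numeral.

CXCVIII = 198
CXCV = 195
198 - 195 = 3

III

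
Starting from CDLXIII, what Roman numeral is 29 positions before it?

CDLXIII = 463
463 - 29 = 434

CDXXXIV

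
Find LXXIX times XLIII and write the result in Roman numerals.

LXXIX = 79
XLIII = 43
79 × 43 = 3397

MMMCCCXCVII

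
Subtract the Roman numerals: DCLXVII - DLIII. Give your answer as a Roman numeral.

DCLXVII = 667
DLIII = 553
667 - 553 = 114

CXIV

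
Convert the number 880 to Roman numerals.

Convert 880 to Roman numerals:
  880 contains 1×500 (D)
  380 contains 3×100 (CCC)
  80 contains 1×50 (L)
  30 contains 3×10 (XXX)

DCCCLXXX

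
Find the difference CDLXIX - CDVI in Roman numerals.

CDLXIX = 469
CDVI = 406
469 - 406 = 63

LXIII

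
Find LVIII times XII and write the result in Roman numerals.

LVIII = 58
XII = 12
58 × 12 = 696

DCXCVI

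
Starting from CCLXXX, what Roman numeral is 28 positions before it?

CCLXXX = 280
280 - 28 = 252

CCLII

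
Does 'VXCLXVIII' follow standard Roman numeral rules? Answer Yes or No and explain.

'VXCLXVIII': V should not appear more than once

No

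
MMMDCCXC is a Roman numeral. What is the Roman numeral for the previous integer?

MMMDCCXC = 3790; previous is 3789

MMMDCCLXXXIX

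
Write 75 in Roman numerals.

Convert 75 to Roman numerals:
  75 contains 1×50 (L)
  25 contains 2×10 (XX)
  5 contains 1×5 (V)

LXXV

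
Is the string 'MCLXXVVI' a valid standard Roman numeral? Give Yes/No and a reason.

'MCLXXVVI': V should not appear more than once

No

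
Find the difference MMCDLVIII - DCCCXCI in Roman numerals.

MMCDLVIII = 2458
DCCCXCI = 891
2458 - 891 = 1567

MDLXVII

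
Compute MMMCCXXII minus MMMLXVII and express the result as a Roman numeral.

MMMCCXXII = 3222
MMMLXVII = 3067
3222 - 3067 = 155

CLV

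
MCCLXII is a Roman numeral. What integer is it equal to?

MCCLXII: M=1000, C=100, C=100, L=50, X=10, I=1, I=1
1000 + 100 + 100 + 50 + 10 + 1 + 1 = 1262

1262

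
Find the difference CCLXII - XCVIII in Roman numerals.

CCLXII = 262
XCVIII = 98
262 - 98 = 164

CLXIV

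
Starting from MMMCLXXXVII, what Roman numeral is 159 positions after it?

MMMCLXXXVII = 3187
3187 + 159 = 3346

MMMCCCXLVI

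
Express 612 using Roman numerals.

Convert 612 to Roman numerals:
  612 contains 1×500 (D)
  112 contains 1×100 (C)
  12 contains 1×10 (X)
  2 contains 2×1 (II)

DCXII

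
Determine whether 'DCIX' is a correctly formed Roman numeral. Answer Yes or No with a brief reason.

'DCIX': Check the rules: uses only the symbols I, V, X, L, C, D, M; no symbol is repeated more than three times in a row; V, L and D each appear at most once; the only place a smaller symbol precedes a larger one is the allowed subtractive pair IX, the symbol right after such a pair (if any) is smaller than the pair's first symbol, and otherwise the values never increase from left to right. Value: D (500) + C (100) + IX (9) = 609. So it is a valid standard Roman numeral.

Yes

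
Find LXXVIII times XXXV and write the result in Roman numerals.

LXXVIII = 78
XXXV = 35
78 × 35 = 2730

MMDCCXXX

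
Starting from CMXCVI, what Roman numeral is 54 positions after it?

CMXCVI = 996
996 + 54 = 1050

ML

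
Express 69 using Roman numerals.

Convert 69 to Roman numerals:
  69 contains 1×50 (L)
  19 contains 1×10 (X)
  9 contains 1×9 (IX)

LXIX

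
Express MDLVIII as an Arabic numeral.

MDLVIII: M=1000, D=500, L=50, V=5, I=1, I=1, I=1
1000 + 500 + 50 + 5 + 1 + 1 + 1 = 1558

1558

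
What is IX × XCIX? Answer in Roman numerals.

IX = 9
XCIX = 99
9 × 99 = 891

DCCCXCI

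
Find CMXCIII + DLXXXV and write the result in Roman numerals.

CMXCIII = 993
DLXXXV = 585
993 + 585 = 1578

MDLXXVIII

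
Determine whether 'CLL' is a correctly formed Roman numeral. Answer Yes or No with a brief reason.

'CLL': L should not appear more than once

No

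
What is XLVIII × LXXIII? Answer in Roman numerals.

XLVIII = 48
LXXIII = 73
48 × 73 = 3504

MMMDIV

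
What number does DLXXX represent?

DLXXX: D=500, L=50, X=10, X=10, X=10
500 + 50 + 10 + 10 + 10 = 580

580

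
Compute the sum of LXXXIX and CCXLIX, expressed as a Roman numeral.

LXXXIX = 89
CCXLIX = 249
89 + 249 = 338

CCCXXXVIII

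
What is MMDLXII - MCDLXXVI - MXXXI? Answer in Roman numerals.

MMDLXII = 2562, MCDLXXVI = 1476, MXXXI = 1031
2562 - 1476 = 1086
1086 - 1031 = 55

LV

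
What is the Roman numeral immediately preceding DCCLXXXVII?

DCCLXXXVII = 787, so the previous integer is 787 - 1 = 786

DCCLXXXVI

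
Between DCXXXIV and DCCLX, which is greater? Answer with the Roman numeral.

DCXXXIV = 634
DCCLX = 760
760 is larger

DCCLX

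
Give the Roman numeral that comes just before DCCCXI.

DCCCXI = 811, so the previous integer is 811 - 1 = 810

DCCCX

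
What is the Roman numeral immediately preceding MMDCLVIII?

MMDCLVIII = 2658, so the previous integer is 2658 - 1 = 2657

MMDCLVII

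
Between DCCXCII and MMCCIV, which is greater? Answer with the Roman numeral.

DCCXCII = 792
MMCCIV = 2204
2204 is larger

MMCCIV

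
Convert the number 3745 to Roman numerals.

Convert 3745 to Roman numerals:
  3745 contains 3×1000 (MMM)
  745 contains 1×500 (D)
  245 contains 2×100 (CC)
  45 contains 1×40 (XL)
  5 contains 1×5 (V)

MMMDCCXLV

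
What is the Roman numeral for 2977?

Convert 2977 to Roman numerals:
  2977 contains 2×1000 (MM)
  977 contains 1×900 (CM)
  77 contains 1×50 (L)
  27 contains 2×10 (XX)
  7 contains 1×5 (V)
  2 contains 2×1 (II)

MMCMLXXVII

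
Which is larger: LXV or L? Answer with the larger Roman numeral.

LXV = 65
L = 50
65 is larger

LXV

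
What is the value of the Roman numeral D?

D: D=500

500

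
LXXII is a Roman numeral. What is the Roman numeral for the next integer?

LXXII = 72; next is 73

LXXIII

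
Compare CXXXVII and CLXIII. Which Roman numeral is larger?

CXXXVII = 137
CLXIII = 163
163 is larger

CLXIII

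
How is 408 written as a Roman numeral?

Convert 408 to Roman numerals:
  408 contains 1×400 (CD)
  8 contains 1×5 (V)
  3 contains 3×1 (III)

CDVIII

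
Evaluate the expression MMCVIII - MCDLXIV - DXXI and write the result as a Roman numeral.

MMCVIII = 2108, MCDLXIV = 1464, DXXI = 521
2108 - 1464 = 644
644 - 521 = 123

CXXIII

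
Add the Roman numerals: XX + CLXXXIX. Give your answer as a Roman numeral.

XX = 20
CLXXXIX = 189
20 + 189 = 209

CCIX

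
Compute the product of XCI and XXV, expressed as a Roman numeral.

XCI = 91
XXV = 25
91 × 25 = 2275

MMCCLXXV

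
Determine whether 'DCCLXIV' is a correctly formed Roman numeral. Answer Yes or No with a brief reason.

'DCCLXIV': Check the rules: uses only the symbols I, V, X, L, C, D, M; no symbol is repeated more than three times in a row; V, L and D each appear at most once; the only place a smaller symbol precedes a larger one is the allowed subtractive pair IV, the symbol right after such a pair (if any) is smaller than the pair's first symbol, and otherwise the values never increase from left to right. Value: D (500) + C (100) + C (100) + L (50) + X (10) + IV (4) = 764. So it is a valid standard Roman numeral.

Yes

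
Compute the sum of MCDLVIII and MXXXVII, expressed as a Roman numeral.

MCDLVIII = 1458
MXXXVII = 1037
1458 + 1037 = 2495

MMCDXCV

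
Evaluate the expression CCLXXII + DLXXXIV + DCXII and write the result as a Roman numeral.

CCLXXII = 272, DLXXXIV = 584, DCXII = 612
272 + 584 = 856
856 + 612 = 1468

MCDLXVIII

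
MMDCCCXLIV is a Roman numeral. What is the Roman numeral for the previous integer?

MMDCCCXLIV = 2844, so the previous integer is 2844 - 1 = 2843

MMDCCCXLIII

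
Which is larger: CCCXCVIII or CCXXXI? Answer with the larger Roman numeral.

CCCXCVIII = 398
CCXXXI = 231
398 is larger

CCCXCVIII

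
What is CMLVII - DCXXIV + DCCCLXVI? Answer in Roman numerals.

CMLVII = 957, DCXXIV = 624, DCCCLXVI = 866
957 - 624 = 333
333 + 866 = 1199

MCXCIX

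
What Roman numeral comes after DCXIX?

DCXIX = 619, so the next integer is 619 + 1 = 620

DCXX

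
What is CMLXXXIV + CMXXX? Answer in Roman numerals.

CMLXXXIV = 984
CMXXX = 930
984 + 930 = 1914

MCMXIV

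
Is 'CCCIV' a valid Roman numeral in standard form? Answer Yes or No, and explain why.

'CCCIV': Check the rules: uses only the symbols I, V, X, L, C, D, M; no symbol is repeated more than three times in a row; V, L and D each appear at most once; the only place a smaller symbol precedes a larger one is the allowed subtractive pair IV, the symbol right after such a pair (if any) is smaller than the pair's first symbol, and otherwise the values never increase from left to right. Value: C (100) + C (100) + C (100) + IV (4) = 304. So it is a valid standard Roman numeral.

Yes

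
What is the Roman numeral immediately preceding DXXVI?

DXXVI = 526, so the previous integer is 526 - 1 = 525

DXXV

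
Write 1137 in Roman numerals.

Convert 1137 to Roman numerals:
  1137 contains 1×1000 (M)
  137 contains 1×100 (C)
  37 contains 3×10 (XXX)
  7 contains 1×5 (V)
  2 contains 2×1 (II)

MCXXXVII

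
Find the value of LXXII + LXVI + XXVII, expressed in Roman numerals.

LXXII = 72, LXVI = 66, XXVII = 27
72 + 66 = 138
138 + 27 = 165

CLXV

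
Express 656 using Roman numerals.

Convert 656 to Roman numerals:
  656 contains 1×500 (D)
  156 contains 1×100 (C)
  56 contains 1×50 (L)
  6 contains 1×5 (V)
  1 contains 1×1 (I)

DCLVI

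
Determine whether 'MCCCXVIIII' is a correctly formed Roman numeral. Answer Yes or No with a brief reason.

'MCCCXVIIII': More than 3 consecutive I's

No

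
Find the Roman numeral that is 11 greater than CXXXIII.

CXXXIII = 133
133 + 11 = 144

CXLIV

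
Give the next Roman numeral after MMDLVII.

MMDLVII = 2557, so the next integer is 2557 + 1 = 2558

MMDLVIII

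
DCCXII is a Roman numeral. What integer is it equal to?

DCCXII: D=500, C=100, C=100, X=10, I=1, I=1
500 + 100 + 100 + 10 + 1 + 1 = 712

712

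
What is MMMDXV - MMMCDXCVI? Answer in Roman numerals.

MMMDXV = 3515
MMMCDXCVI = 3496
3515 - 3496 = 19

XIX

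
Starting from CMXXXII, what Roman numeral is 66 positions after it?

CMXXXII = 932
932 + 66 = 998

CMXCVIII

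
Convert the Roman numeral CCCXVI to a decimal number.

CCCXVI: C=100, C=100, C=100, X=10, V=5, I=1
100 + 100 + 100 + 10 + 5 + 1 = 316

316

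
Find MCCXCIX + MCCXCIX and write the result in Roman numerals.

MCCXCIX = 1299
MCCXCIX = 1299
1299 + 1299 = 2598

MMDXCVIII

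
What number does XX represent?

XX: X=10, X=10
10 + 10 = 20

20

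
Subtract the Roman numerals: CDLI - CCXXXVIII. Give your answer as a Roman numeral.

CDLI = 451
CCXXXVIII = 238
451 - 238 = 213

CCXIII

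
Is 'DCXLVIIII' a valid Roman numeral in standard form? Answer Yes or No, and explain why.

'DCXLVIIII': More than 3 consecutive I's

No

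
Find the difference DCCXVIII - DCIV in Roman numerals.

DCCXVIII = 718
DCIV = 604
718 - 604 = 114

CXIV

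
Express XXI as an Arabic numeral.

XXI: X=10, X=10, I=1
10 + 10 + 1 = 21

21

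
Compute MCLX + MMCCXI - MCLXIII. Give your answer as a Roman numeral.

MCLX = 1160, MMCCXI = 2211, MCLXIII = 1163
1160 + 2211 = 3371
3371 - 1163 = 2208

MMCCVIII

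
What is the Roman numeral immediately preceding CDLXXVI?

CDLXXVI = 476; previous is 475

CDLXXV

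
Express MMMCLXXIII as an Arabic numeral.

MMMCLXXIII: M=1000, M=1000, M=1000, C=100, L=50, X=10, X=10, I=1, I=1, I=1
1000 + 1000 + 1000 + 100 + 50 + 10 + 10 + 1 + 1 + 1 = 3173

3173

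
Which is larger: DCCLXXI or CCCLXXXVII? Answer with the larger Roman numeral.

DCCLXXI = 771
CCCLXXXVII = 387
771 is larger

DCCLXXI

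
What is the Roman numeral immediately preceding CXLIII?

CXLIII = 143; previous is 142

CXLII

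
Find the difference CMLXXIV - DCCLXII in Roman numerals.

CMLXXIV = 974
DCCLXII = 762
974 - 762 = 212

CCXII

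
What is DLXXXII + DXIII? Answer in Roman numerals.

DLXXXII = 582
DXIII = 513
582 + 513 = 1095

MXCV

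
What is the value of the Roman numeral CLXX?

CLXX: C=100, L=50, X=10, X=10
100 + 50 + 10 + 10 = 170

170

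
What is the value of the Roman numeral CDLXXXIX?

CDLXXXIX: CD=400, L=50, X=10, X=10, X=10, IX=9
400 + 50 + 10 + 10 + 10 + 9 = 489

489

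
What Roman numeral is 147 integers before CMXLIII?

CMXLIII = 943
943 - 147 = 796

DCCXCVI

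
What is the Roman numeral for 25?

Convert 25 to Roman numerals:
  25 contains 2×10 (XX)
  5 contains 1×5 (V)

XXV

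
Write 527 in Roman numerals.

Convert 527 to Roman numerals:
  527 contains 1×500 (D)
  27 contains 2×10 (XX)
  7 contains 1×5 (V)
  2 contains 2×1 (II)

DXXVII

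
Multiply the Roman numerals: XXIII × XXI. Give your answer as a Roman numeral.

XXIII = 23
XXI = 21
23 × 21 = 483

CDLXXXIII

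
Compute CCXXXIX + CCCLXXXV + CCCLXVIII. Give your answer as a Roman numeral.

CCXXXIX = 239, CCCLXXXV = 385, CCCLXVIII = 368
239 + 385 = 624
624 + 368 = 992

CMXCII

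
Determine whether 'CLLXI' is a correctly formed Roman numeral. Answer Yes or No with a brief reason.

'CLLXI': L should not appear more than once

No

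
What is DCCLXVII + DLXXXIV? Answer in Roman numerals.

DCCLXVII = 767
DLXXXIV = 584
767 + 584 = 1351

MCCCLI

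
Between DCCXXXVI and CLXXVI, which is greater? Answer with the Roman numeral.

DCCXXXVI = 736
CLXXVI = 176
736 is larger

DCCXXXVI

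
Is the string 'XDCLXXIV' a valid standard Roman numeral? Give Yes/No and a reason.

'XDCLXXIV': Invalid subtractive combination: XD

No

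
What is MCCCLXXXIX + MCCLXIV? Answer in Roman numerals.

MCCCLXXXIX = 1389
MCCLXIV = 1264
1389 + 1264 = 2653

MMDCLIII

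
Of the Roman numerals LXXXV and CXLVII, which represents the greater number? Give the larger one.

LXXXV = 85
CXLVII = 147
147 is larger

CXLVII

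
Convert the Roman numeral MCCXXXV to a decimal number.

MCCXXXV: M=1000, C=100, C=100, X=10, X=10, X=10, V=5
1000 + 100 + 100 + 10 + 10 + 10 + 5 = 1235

1235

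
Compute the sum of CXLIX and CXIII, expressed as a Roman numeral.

CXLIX = 149
CXIII = 113
149 + 113 = 262

CCLXII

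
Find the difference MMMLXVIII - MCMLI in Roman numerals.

MMMLXVIII = 3068
MCMLI = 1951
3068 - 1951 = 1117

MCXVII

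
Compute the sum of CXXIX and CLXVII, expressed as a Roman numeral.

CXXIX = 129
CLXVII = 167
129 + 167 = 296

CCXCVI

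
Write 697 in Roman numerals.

Convert 697 to Roman numerals:
  697 contains 1×500 (D)
  197 contains 1×100 (C)
  97 contains 1×90 (XC)
  7 contains 1×5 (V)
  2 contains 2×1 (II)

DCXCVII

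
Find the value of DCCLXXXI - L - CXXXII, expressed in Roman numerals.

DCCLXXXI = 781, L = 50, CXXXII = 132
781 - 50 = 731
731 - 132 = 599

DXCIX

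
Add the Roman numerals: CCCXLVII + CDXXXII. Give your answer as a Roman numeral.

CCCXLVII = 347
CDXXXII = 432
347 + 432 = 779

DCCLXXIX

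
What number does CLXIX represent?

CLXIX: C=100, L=50, X=10, IX=9
100 + 50 + 10 + 9 = 169

169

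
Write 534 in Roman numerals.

Convert 534 to Roman numerals:
  534 contains 1×500 (D)
  34 contains 3×10 (XXX)
  4 contains 1×4 (IV)

DXXXIV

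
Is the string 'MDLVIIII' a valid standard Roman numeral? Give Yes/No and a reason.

'MDLVIIII': More than 3 consecutive I's

No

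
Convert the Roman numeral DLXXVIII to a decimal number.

DLXXVIII: D=500, L=50, X=10, X=10, V=5, I=1, I=1, I=1
500 + 50 + 10 + 10 + 5 + 1 + 1 + 1 = 578

578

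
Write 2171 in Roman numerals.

Convert 2171 to Roman numerals:
  2171 contains 2×1000 (MM)
  171 contains 1×100 (C)
  71 contains 1×50 (L)
  21 contains 2×10 (XX)
  1 contains 1×1 (I)

MMCLXXI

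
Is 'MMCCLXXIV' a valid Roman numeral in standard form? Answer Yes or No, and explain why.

'MMCCLXXIV': Check the rules: uses only the symbols I, V, X, L, C, D, M; no symbol is repeated more than three times in a row; V, L and D each appear at most once; the only place a smaller symbol precedes a larger one is the allowed subtractive pair IV, the symbol right after such a pair (if any) is smaller than the pair's first symbol, and otherwise the values never increase from left to right. Value: M (1000) + M (1000) + C (100) + C (100) + L (50) + X (10) + X (10) + IV (4) = 2274. So it is a valid standard Roman numeral.

Yes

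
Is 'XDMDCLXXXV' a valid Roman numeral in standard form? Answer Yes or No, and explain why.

'XDMDCLXXXV': D should not appear more than once

No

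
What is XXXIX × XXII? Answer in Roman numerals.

XXXIX = 39
XXII = 22
39 × 22 = 858

DCCCLVIII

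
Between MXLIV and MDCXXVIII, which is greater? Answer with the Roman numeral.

MXLIV = 1044
MDCXXVIII = 1628
1628 is larger

MDCXXVIII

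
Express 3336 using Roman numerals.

Convert 3336 to Roman numerals:
  3336 contains 3×1000 (MMM)
  336 contains 3×100 (CCC)
  36 contains 3×10 (XXX)
  6 contains 1×5 (V)
  1 contains 1×1 (I)

MMMCCCXXXVI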